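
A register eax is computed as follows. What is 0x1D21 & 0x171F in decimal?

0x1D21 = 1110100100001
0x171F = 1011100011111
AND → 1010100000001 = 5377

5377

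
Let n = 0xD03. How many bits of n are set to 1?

5

0xD03 = 110100000011
Count the 1s: 1 + 1 + 1 + 1 + 1 = 5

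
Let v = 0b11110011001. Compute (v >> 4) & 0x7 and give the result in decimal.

1

v = 11110011001
Shift right by 4: 1111001
Mask low 3 bits: 001 = 1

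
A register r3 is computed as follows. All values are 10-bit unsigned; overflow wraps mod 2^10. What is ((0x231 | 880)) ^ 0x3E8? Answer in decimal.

0x231 = 1000110001
880 = 1101110000
→ | → 1101110001 = 881
0x3E8 = 1111101000
→ ^ → 0010011001 = 153

153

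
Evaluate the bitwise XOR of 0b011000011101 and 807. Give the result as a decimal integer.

1338

a = 11000011101
807 = 01100100111
XOR → 10100111010 = 1338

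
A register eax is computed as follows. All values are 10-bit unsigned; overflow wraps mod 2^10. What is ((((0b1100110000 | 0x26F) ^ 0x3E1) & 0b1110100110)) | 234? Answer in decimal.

238

0b1100110000 = 1100110000
0x26F = 1001101111
→ | → 1101111111 = 895
0x3E1 = 1111100001
→ ^ → 0010011110 = 158
0b1110100110 = 1110100110
→ & → 0010000110 = 134
234 = 0011101010
→ | → 0011101110 = 238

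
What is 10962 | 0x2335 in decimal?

11255

10962 = 10101011010010
0x2335 = 10001100110101
 OR → 10101111110111 = 11255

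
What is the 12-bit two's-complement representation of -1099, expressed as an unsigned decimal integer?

1099 in 12 bits: 010001001011
Invert: 101110110100
Add 1:  101110110101 = 2997
(Check: 2^12 - 1099 = 4096 - 1099 = 2997.)

2997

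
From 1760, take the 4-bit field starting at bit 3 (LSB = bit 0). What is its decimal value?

v = 11011100000
Shift right by 3: 11011100
Mask low 4 bits: 1100 = 12

12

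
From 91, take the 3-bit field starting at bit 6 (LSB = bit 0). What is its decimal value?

1

v = 001011011
Shift right by 6: 001
Mask low 3 bits: 001 = 1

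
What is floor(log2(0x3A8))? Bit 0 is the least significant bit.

0x3A8 = 1110101000
The topmost 1 is at position 9 (since 2^9 = 512 ≤ 936 < 1024).

9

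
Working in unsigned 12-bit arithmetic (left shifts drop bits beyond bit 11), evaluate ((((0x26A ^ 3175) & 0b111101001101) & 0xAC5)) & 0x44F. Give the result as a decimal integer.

0x26A = 001001101010
3175 = 110001100111
→ ^ → 111000001101 = 3597
0b111101001101 = 111101001101
→ & → 111000001101 = 3597
0xAC5 = 101011000101
→ & → 101000000101 = 2565
0x44F = 010001001111
→ & → 000000000101 = 5

5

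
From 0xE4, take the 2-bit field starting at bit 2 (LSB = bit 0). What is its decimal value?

1

v = 11100100
Shift right by 2: 111001
Mask low 2 bits: 01 = 1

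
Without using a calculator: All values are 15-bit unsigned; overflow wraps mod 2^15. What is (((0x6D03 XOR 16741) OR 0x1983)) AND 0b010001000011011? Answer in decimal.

0x6D03 = 110110100000011
16741 = 100000101100101
→ XOR → 010110001100110 = 11366
0x1983 = 001100110000011
→ OR → 011110111100111 = 15847
0b010001000011011 = 010001000011011
→ AND → 010000000000011 = 8195

8195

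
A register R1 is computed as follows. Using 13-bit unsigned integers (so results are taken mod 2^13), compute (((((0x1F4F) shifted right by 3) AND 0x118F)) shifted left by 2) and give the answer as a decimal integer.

1572

0x1F4F = 1111101001111
→ shifted right by 3 → 0001111101001 = 1001
0x118F = 1000110001111
→ AND → 0000110001001 = 393
→ shifted left by 2 (mod 2^13) → 0011000100100 = 1572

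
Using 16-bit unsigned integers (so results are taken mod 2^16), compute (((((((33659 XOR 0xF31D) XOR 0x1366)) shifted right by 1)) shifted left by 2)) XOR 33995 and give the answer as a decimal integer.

17099

33659 = 1000001101111011
0xF31D = 1111001100011101
→ XOR → 0111000001100110 = 28774
0x1366 = 0001001101100110
→ XOR → 0110001100000000 = 25344
→ shifted right by 1 → 0011000110000000 = 12672
→ shifted left by 2 (mod 2^16) → 1100011000000000 = 50688
33995 = 1000010011001011
→ XOR → 0100001011001011 = 17099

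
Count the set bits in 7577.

8

7577 = 1110110011001
Count the 1s: 1 + 1 + 1 + 1 + 1 + 1 + 1 + 1 = 8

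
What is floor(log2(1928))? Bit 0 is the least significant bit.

10

1928 = 11110001000
The topmost 1 is at position 10 (since 2^10 = 1024 ≤ 1928 < 2048).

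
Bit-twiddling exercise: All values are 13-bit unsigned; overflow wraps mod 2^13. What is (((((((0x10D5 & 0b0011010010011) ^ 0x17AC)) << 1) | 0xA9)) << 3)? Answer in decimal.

0x10D5 = 1000011010101
0b0011010010011 = 0011010010011
→ & → 0000010010001 = 145
0x17AC = 1011110101100
→ ^ → 1011100111101 = 5949
→ << 1 (mod 2^13) → 0111001111010 = 3706
0xA9 = 0000010101001
→ | → 0111011111011 = 3835
→ << 3 (mod 2^13) → 1011111011000 = 6104

6104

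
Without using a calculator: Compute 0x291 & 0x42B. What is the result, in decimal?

1

0x291 = 01010010001
0x42B = 10000101011
AND → 00000000001 = 1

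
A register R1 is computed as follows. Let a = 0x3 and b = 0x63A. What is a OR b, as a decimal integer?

1595

0x3 = 00000000011
0x63A = 11000111010
 OR → 11000111011 = 1595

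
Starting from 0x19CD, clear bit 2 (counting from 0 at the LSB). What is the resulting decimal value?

x = 1100111001101
bit 2 is currently 1; clear it via x & ~(1 << 2) = x & ~4
→ 1100111001001 = 6601

6601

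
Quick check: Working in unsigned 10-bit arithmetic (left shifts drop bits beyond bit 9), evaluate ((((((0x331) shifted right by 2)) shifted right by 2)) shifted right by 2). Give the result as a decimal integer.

0x331 = 1100110001
→ shifted right by 2 → 0011001100 = 204
→ shifted right by 2 → 0000110011 = 51
→ shifted right by 2 → 0000001100 = 12

12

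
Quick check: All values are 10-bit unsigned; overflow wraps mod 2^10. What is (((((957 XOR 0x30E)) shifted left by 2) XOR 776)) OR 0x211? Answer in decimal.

981

957 = 1110111101
0x30E = 1100001110
→ XOR → 0010110011 = 179
→ shifted left by 2 (mod 2^10) → 1011001100 = 716
776 = 1100001000
→ XOR → 0111000100 = 452
0x211 = 1000010001
→ OR → 1111010101 = 981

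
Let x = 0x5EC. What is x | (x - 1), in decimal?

1519

x = 10111101100 = 1516
x - 1 = 10111101011
OR    = 10111101111 = 1519
(x | (x - 1) sets all bits below the lowest set bit.)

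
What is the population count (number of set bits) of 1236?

1236 = 10011010100
Count the 1s: 1 + 1 + 1 + 1 + 1 = 5

5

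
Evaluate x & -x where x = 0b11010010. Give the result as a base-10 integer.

2

x = 11010010 = 210
-x (two's complement) = …00101110
AND   = 00000010 = 2
(x & -x isolates the lowest set bit of x.)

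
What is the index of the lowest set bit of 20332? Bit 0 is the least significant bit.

2

20332 = 100111101101100
Trailing zeros: 2, so the lowest set bit is bit 2 (value 4).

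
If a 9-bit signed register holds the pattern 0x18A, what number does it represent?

-118

pattern = 110001010 (MSB is 1 ⇒ negative)
Invert: 001110101, add 1 → 001110110 = 118, so the value is -118.
(Equivalently: 394 - 2^9 = 394 - 512 = -118.)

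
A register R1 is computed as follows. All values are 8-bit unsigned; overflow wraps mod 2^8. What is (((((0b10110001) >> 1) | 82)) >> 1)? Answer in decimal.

45

0b10110001 = 10110001
→ >> 1 → 01011000 = 88
82 = 01010010
→ | → 01011010 = 90
→ >> 1 → 00101101 = 45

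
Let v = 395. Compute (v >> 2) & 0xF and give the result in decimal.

v = 0110001011
Shift right by 2: 01100010
Mask low 4 bits: 0010 = 2

2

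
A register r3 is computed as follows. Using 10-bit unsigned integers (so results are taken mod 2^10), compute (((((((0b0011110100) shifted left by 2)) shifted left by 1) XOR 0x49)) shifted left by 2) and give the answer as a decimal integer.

0b0011110100 = 0011110100
→ shifted left by 2 (mod 2^10) → 1111010000 = 976
→ shifted left by 1 (mod 2^10) → 1110100000 = 928
0x49 = 0001001001
→ XOR → 1111101001 = 1001
→ shifted left by 2 (mod 2^10) → 1110100100 = 932

932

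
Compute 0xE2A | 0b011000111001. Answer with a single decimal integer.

0xE2A = 111000101010
b = 011000111001
 OR → 111000111011 = 3643

3643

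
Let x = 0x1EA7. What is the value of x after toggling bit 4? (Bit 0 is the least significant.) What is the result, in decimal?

x = 1111010100111
bit 4 is currently 0; toggle it via x ^ (1 << 4) = x ^ 16
→ 1111010110111 = 7863

7863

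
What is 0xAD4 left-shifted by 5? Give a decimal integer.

0xAD4 = 00000101011010100
shift left by 5 → 10101101010000000 = 88704
(equivalently, 2772 × 2^5 = 2772 × 32)

88704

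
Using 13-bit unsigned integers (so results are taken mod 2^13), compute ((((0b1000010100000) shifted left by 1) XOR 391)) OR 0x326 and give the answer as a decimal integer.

0b1000010100000 = 1000010100000
→ shifted left by 1 (mod 2^13) → 0000101000000 = 320
391 = 0000110000111
→ XOR → 0000011000111 = 199
0x326 = 0001100100110
→ OR → 0001111100111 = 999

999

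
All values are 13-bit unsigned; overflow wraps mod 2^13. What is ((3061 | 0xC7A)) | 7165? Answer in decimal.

8191

3061 = 0101111110101
0xC7A = 0110001111010
→ | → 0111111111111 = 4095
7165 = 1101111111101
→ | → 1111111111111 = 8191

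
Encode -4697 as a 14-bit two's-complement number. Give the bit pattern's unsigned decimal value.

4697 in 14 bits: 01001001011001
Invert: 10110110100110
Add 1:  10110110100111 = 11687
(Check: 2^14 - 4697 = 16384 - 4697 = 11687.)

11687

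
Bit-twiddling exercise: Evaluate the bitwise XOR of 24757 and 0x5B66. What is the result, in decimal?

24757 = 110000010110101
0x5B66 = 101101101100110
XOR → 011101111010011 = 15315

15315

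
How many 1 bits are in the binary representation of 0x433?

0x433 = 10000110011
Count the 1s: 1 + 1 + 1 + 1 + 1 = 5

5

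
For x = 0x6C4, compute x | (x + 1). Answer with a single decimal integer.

1733

x = 11011000100 = 1732
x + 1 = 11011000101
OR    = 11011000101 = 1733
(x | (x + 1) sets the lowest cleared bit.)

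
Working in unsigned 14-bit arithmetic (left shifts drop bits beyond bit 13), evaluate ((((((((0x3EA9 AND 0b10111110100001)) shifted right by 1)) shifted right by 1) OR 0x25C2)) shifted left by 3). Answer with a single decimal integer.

16208

0x3EA9 = 11111010101001
0b10111110100001 = 10111110100001
→ AND → 10111010100001 = 11937
→ shifted right by 1 → 01011101010000 = 5968
→ shifted right by 1 → 00101110101000 = 2984
0x25C2 = 10010111000010
→ OR → 10111111101010 = 12266
→ shifted left by 3 (mod 2^14) → 11111101010000 = 16208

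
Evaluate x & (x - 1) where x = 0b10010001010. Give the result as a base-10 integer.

x = 10010001010 = 1162
x - 1 = 10010001001
AND   = 10010001000 = 1160
(x & (x - 1) clears the lowest set bit of x.)

1160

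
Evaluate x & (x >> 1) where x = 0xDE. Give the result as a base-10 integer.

78

x = 11011110 = 222
x>>1 = 01101111
AND  = 01001110 = 78
(x & (x >> 1) has a 1 wherever x has two consecutive 1 bits.)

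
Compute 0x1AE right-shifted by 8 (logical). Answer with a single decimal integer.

1

0x1AE = 110101110
shift right by 8 → 000000001 = 1
(equivalently, floor(430 / 256))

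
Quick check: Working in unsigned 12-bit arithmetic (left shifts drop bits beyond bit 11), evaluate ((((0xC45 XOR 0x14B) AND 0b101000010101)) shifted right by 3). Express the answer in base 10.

256

0xC45 = 110001000101
0x14B = 000101001011
→ XOR → 110100001110 = 3342
0b101000010101 = 101000010101
→ AND → 100000000100 = 2052
→ shifted right by 3 → 000100000000 = 256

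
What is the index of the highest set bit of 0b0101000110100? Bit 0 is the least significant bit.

0b0101000110100 = 101000110100
The topmost 1 is at position 11 (since 2^11 = 2048 ≤ 2612 < 4096).

11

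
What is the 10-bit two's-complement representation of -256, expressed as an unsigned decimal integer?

256 in 10 bits: 0100000000
Invert: 1011111111
Add 1:  1100000000 = 768
(Check: 2^10 - 256 = 1024 - 256 = 768.)

768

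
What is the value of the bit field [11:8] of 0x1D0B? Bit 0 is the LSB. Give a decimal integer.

13

v = 1110100001011
Shift right by 8: 11101
Mask low 4 bits: 1101 = 13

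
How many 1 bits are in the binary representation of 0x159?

0x159 = 101011001
Count the 1s: 1 + 1 + 1 + 1 + 1 = 5

5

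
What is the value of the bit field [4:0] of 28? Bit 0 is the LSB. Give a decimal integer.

v = 0000011100
Shift right by 0: 0000011100
Mask low 5 bits: 11100 = 28

28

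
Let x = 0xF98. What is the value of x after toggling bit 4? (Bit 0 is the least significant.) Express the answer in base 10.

x = 0000111110011000
bit 4 is currently 1; toggle it via x ^ (1 << 4) = x ^ 16
→ 0000111110001000 = 3976

3976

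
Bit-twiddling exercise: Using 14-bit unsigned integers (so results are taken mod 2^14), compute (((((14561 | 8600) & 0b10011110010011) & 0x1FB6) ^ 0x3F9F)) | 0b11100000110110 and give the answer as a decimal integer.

15935

14561 = 11100011100001
8600 = 10000110011000
→ | → 11100111111001 = 14841
0b10011110010011 = 10011110010011
→ & → 10000110010001 = 8593
0x1FB6 = 01111110110110
→ & → 00000110010000 = 400
0x3F9F = 11111110011111
→ ^ → 11111000001111 = 15887
0b11100000110110 = 11100000110110
→ | → 11111000111111 = 15935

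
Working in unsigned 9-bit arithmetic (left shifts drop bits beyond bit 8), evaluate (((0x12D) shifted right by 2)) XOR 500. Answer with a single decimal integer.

0x12D = 100101101
→ shifted right by 2 → 001001011 = 75
500 = 111110100
→ XOR → 110111111 = 447

447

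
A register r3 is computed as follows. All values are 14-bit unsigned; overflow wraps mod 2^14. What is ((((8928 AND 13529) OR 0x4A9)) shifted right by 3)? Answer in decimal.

1181

8928 = 10001011100000
13529 = 11010011011001
→ AND → 10000011000000 = 8384
0x4A9 = 00010010101001
→ OR → 10010011101001 = 9449
→ shifted right by 3 → 00010010011101 = 1181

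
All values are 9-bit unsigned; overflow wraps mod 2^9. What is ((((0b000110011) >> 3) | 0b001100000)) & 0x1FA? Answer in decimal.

0b000110011 = 000110011
→ >> 3 → 000000110 = 6
0b001100000 = 001100000
→ | → 001100110 = 102
0x1FA = 111111010
→ & → 001100010 = 98

98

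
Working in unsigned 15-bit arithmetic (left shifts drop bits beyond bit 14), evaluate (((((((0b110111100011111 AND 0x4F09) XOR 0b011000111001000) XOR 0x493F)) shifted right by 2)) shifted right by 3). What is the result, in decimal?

0b110111100011111 = 110111100011111
0x4F09 = 100111100001001
→ AND → 100111100001001 = 20233
0b011000111001000 = 011000111001000
→ XOR → 111111011000001 = 32449
0x493F = 100100100111111
→ XOR → 011011111111110 = 14334
→ shifted right by 2 → 000110111111111 = 3583
→ shifted right by 3 → 000000110111111 = 447

447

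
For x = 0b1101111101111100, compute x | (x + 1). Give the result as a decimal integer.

x = 1101111101111100 = 57212
x + 1 = 1101111101111101
OR    = 1101111101111101 = 57213
(x | (x + 1) sets the lowest cleared bit.)

57213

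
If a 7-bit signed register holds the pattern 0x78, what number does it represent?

pattern = 1111000 (MSB is 1 ⇒ negative)
Invert: 0000111, add 1 → 0001000 = 8, so the value is -8.
(Equivalently: 120 - 2^7 = 120 - 128 = -8.)

-8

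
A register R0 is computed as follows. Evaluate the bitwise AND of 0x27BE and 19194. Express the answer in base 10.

0x27BE = 010011110111110
19194 = 100101011111010
AND → 000001010111010 = 698

698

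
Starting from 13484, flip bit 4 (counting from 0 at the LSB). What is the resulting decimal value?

13500

x = 11010010101100
bit 4 is currently 0; toggle it via x ^ (1 << 4) = x ^ 16
→ 11010010111100 = 13500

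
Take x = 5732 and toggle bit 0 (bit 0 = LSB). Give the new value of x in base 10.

5733

x = 01011001100100
bit 0 is currently 0; toggle it via x ^ (1 << 0) = x ^ 1
→ 01011001100101 = 5733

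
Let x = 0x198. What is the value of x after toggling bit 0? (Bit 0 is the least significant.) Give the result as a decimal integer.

x = 0110011000
bit 0 is currently 0; toggle it via x ^ (1 << 0) = x ^ 1
→ 0110011001 = 409

409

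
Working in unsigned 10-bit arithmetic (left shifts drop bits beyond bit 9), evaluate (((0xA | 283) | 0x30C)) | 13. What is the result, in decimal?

0xA = 0000001010
283 = 0100011011
→ | → 0100011011 = 283
0x30C = 1100001100
→ | → 1100011111 = 799
13 = 0000001101
→ | → 1100011111 = 799

799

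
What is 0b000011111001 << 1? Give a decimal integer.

498

x = 011111001
shift left by 1 → 111110010 = 498
(equivalently, 249 × 2^1 = 249 × 2)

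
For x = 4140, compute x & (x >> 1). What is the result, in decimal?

4

x = 1000000101100 = 4140
x>>1 = 0100000010110
AND  = 0000000000100 = 4
(x & (x >> 1) has a 1 wherever x has two consecutive 1 bits.)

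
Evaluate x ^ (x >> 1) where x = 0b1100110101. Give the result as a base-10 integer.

687

x = 1100110101 = 821
x>>1 = 0110011010
XOR  = 1010101111 = 687
(x ^ (x >> 1) gives the standard binary-reflected Gray code of x.)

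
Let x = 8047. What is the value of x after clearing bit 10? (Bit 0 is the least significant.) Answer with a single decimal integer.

7023

x = 1111101101111
bit 10 is currently 1; clear it via x & ~(1 << 10) = x & ~1024
→ 1101101101111 = 7023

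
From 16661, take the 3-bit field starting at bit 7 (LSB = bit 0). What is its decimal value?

v = 0100000100010101
Shift right by 7: 010000010
Mask low 3 bits: 010 = 2

2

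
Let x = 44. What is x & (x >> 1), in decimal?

x = 101100 = 44
x>>1 = 010110
AND  = 000100 = 4
(x & (x >> 1) has a 1 wherever x has two consecutive 1 bits.)

4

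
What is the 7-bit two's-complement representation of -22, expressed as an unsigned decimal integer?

106

22 in 7 bits: 0010110
Invert: 1101001
Add 1:  1101010 = 106
(Check: 2^7 - 22 = 128 - 22 = 106.)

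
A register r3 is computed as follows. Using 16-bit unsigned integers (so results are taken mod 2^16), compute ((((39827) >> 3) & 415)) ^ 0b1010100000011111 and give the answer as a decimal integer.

39827 = 1001101110010011
→ >> 3 → 0001001101110010 = 4978
415 = 0000000110011111
→ & → 0000000100010010 = 274
0b1010100000011111 = 1010100000011111
→ ^ → 1010100100001101 = 43277

43277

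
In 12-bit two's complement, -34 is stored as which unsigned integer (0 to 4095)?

4062

34 in 12 bits: 000000100010
Invert: 111111011101
Add 1:  111111011110 = 4062
(Check: 2^12 - 34 = 4096 - 34 = 4062.)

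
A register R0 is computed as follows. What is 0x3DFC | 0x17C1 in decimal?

0x3DFC = 11110111111100
0x17C1 = 01011111000001
 OR → 11111111111101 = 16381

16381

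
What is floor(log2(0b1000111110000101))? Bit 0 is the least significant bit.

0b1000111110000101 = 1000111110000101
The topmost 1 is at position 15 (since 2^15 = 32768 ≤ 36741 < 65536).

15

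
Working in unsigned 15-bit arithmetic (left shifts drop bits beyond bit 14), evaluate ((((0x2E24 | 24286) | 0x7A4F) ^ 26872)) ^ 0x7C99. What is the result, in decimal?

27294

0x2E24 = 010111000100100
24286 = 101111011011110
→ | → 111111011111110 = 32510
0x7A4F = 111101001001111
→ | → 111111011111111 = 32511
26872 = 110100011111000
→ ^ → 001011000000111 = 5639
0x7C99 = 111110010011001
→ ^ → 110101010011110 = 27294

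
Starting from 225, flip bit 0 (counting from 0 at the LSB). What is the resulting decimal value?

224

x = 11100001
bit 0 is currently 1; toggle it via x ^ (1 << 0) = x ^ 1
→ 11100000 = 224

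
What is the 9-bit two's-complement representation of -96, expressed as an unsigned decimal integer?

96 in 9 bits: 001100000
Invert: 110011111
Add 1:  110100000 = 416
(Check: 2^9 - 96 = 512 - 96 = 416.)

416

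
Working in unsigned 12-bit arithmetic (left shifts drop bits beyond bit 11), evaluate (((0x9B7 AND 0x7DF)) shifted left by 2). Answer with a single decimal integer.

0x9B7 = 100110110111
0x7DF = 011111011111
→ AND → 000110010111 = 407
→ shifted left by 2 (mod 2^12) → 011001011100 = 1628

1628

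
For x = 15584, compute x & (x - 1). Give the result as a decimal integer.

x = 11110011100000 = 15584
x - 1 = 11110011011111
AND   = 11110011000000 = 15552
(x & (x - 1) clears the lowest set bit of x.)

15552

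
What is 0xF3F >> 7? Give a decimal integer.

0xF3F = 111100111111
shift right by 7 → 000000011110 = 30
(equivalently, floor(3903 / 128))

30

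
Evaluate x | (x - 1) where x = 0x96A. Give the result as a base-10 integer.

2411

x = 100101101010 = 2410
x - 1 = 100101101001
OR    = 100101101011 = 2411
(x | (x - 1) sets all bits below the lowest set bit.)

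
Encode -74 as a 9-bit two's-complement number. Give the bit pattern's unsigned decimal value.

74 in 9 bits: 001001010
Invert: 110110101
Add 1:  110110110 = 438
(Check: 2^9 - 74 = 512 - 74 = 438.)

438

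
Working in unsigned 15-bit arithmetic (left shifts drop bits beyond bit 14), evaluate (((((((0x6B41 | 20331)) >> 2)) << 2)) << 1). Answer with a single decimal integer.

24272

0x6B41 = 110101101000001
20331 = 100111101101011
→ | → 110111101101011 = 28523
→ >> 2 → 001101111011010 = 7130
→ << 2 (mod 2^15) → 110111101101000 = 28520
→ << 1 (mod 2^15) → 101111011010000 = 24272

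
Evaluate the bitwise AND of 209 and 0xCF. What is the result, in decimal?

193

209 = 11010001
0xCF = 11001111
AND → 11000001 = 193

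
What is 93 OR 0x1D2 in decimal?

479

93 = 001011101
0x1D2 = 111010010
 OR → 111011111 = 479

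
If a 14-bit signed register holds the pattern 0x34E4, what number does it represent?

pattern = 11010011100100 (MSB is 1 ⇒ negative)
Invert: 00101100011011, add 1 → 00101100011100 = 2844, so the value is -2844.
(Equivalently: 13540 - 2^14 = 13540 - 16384 = -2844.)

-2844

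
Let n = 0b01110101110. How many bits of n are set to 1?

7

n = 1110101110
Count the 1s: 1 + 1 + 1 + 1 + 1 + 1 + 1 = 7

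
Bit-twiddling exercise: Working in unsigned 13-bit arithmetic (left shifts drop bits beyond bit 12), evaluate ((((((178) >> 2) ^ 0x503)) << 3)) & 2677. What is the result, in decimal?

178 = 0000010110010
→ >> 2 → 0000000101100 = 44
0x503 = 0010100000011
→ ^ → 0010100101111 = 1327
→ << 3 (mod 2^13) → 0100101111000 = 2424
2677 = 0101001110101
→ & → 0100001110000 = 2160

2160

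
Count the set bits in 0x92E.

0x92E = 100100101110
Count the 1s: 1 + 1 + 1 + 1 + 1 + 1 = 6

6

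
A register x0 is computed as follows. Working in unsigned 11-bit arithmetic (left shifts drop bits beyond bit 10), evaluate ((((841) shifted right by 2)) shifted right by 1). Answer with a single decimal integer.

105

841 = 01101001001
→ shifted right by 2 → 00011010010 = 210
→ shifted right by 1 → 00001101001 = 105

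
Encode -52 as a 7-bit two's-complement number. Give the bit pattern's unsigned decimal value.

76

52 in 7 bits: 0110100
Invert: 1001011
Add 1:  1001100 = 76
(Check: 2^7 - 52 = 128 - 52 = 76.)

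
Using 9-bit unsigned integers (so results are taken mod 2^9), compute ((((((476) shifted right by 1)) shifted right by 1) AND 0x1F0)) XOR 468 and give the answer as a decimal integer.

420

476 = 111011100
→ shifted right by 1 → 011101110 = 238
→ shifted right by 1 → 001110111 = 119
0x1F0 = 111110000
→ AND → 001110000 = 112
468 = 111010100
→ XOR → 110100100 = 420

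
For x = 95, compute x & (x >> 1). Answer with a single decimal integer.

15

x = 1011111 = 95
x>>1 = 0101111
AND  = 0001111 = 15
(x & (x >> 1) has a 1 wherever x has two consecutive 1 bits.)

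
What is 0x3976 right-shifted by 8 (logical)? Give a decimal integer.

0x3976 = 11100101110110
shift right by 8 → 00000000111001 = 57
(equivalently, floor(14710 / 256))

57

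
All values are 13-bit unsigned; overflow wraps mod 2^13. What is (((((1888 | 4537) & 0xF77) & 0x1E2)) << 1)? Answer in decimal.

1888 = 0011101100000
4537 = 1000110111001
→ | → 1011111111001 = 6137
0xF77 = 0111101110111
→ & → 0011101110001 = 1905
0x1E2 = 0000111100010
→ & → 0000101100000 = 352
→ << 1 (mod 2^13) → 0001011000000 = 704

704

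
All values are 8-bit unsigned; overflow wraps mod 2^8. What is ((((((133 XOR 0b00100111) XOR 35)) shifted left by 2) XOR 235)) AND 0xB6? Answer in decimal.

133 = 10000101
0b00100111 = 00100111
→ XOR → 10100010 = 162
35 = 00100011
→ XOR → 10000001 = 129
→ shifted left by 2 (mod 2^8) → 00000100 = 4
235 = 11101011
→ XOR → 11101111 = 239
0xB6 = 10110110
→ AND → 10100110 = 166

166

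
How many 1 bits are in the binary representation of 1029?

3

1029 = 10000000101
Count the 1s: 1 + 1 + 1 = 3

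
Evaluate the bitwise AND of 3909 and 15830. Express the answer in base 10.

3396

3909 = 00111101000101
15830 = 11110111010110
AND → 00110101000100 = 3396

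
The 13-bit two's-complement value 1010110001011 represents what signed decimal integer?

pattern = 1010110001011 (MSB is 1 ⇒ negative)
Invert: 0101001110100, add 1 → 0101001110101 = 2677, so the value is -2677.
(Equivalently: 5515 - 2^13 = 5515 - 8192 = -2677.)

-2677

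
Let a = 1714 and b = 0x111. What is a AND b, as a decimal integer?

1714 = 11010110010
0x111 = 00100010001
AND → 00000010000 = 16

16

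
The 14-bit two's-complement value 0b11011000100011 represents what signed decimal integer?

-2525

pattern = 11011000100011 (MSB is 1 ⇒ negative)
Invert: 00100111011100, add 1 → 00100111011101 = 2525, so the value is -2525.
(Equivalently: 13859 - 2^14 = 13859 - 16384 = -2525.)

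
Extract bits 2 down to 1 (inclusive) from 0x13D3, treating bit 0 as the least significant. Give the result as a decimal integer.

1

v = 001001111010011
Shift right by 1: 00100111101001
Mask low 2 bits: 01 = 1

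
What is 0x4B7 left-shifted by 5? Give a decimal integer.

0x4B7 = 0000010010110111
shift left by 5 → 1001011011100000 = 38624
(equivalently, 1207 × 2^5 = 1207 × 32)

38624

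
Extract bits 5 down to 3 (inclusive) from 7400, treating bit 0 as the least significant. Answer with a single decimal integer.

v = 1110011101000
Shift right by 3: 1110011101
Mask low 3 bits: 101 = 5

5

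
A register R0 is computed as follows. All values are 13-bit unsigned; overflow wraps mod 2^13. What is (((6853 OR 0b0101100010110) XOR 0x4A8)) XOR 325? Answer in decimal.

6853 = 1101011000101
0b0101100010110 = 0101100010110
→ OR → 1101111010111 = 7127
0x4A8 = 0010010101000
→ XOR → 1111101111111 = 8063
325 = 0000101000101
→ XOR → 1111000111010 = 7738

7738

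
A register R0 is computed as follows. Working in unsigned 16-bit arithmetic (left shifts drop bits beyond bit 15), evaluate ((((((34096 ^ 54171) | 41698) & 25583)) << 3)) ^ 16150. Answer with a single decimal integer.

34096 = 1000010100110000
54171 = 1101001110011011
→ ^ → 0101011010101011 = 22187
41698 = 1010001011100010
→ | → 1111011011101011 = 63211
25583 = 0110001111101111
→ & → 0110001011101011 = 25323
→ << 3 (mod 2^16) → 0001011101011000 = 5976
16150 = 0011111100010110
→ ^ → 0010100001001110 = 10318

10318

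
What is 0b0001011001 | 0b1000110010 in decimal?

a = 0001011001
b = 1000110010
 OR → 1001111011 = 635

635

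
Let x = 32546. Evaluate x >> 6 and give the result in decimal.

508

32546 = 111111100100010
shift right by 6 → 000000111111100 = 508
(equivalently, floor(32546 / 64))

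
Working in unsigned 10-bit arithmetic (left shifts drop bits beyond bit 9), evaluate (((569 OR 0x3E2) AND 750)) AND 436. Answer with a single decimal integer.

569 = 1000111001
0x3E2 = 1111100010
→ OR → 1111111011 = 1019
750 = 1011101110
→ AND → 1011101010 = 746
436 = 0110110100
→ AND → 0010100000 = 160

160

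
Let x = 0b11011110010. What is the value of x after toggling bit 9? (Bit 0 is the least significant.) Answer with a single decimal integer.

x = 11011110010
bit 9 is currently 1; toggle it via x ^ (1 << 9) = x ^ 512
→ 10011110010 = 1266

1266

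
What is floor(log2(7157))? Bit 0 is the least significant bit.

12

7157 = 1101111110101
The topmost 1 is at position 12 (since 2^12 = 4096 ≤ 7157 < 8192).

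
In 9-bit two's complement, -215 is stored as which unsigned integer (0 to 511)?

297

215 in 9 bits: 011010111
Invert: 100101000
Add 1:  100101001 = 297
(Check: 2^9 - 215 = 512 - 215 = 297.)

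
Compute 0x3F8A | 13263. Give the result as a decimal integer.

16335

0x3F8A = 11111110001010
13263 = 11001111001111
 OR → 11111111001111 = 16335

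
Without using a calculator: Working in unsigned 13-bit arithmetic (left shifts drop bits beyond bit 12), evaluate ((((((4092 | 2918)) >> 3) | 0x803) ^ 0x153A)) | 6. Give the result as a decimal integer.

7367

4092 = 0111111111100
2918 = 0101101100110
→ | → 0111111111110 = 4094
→ >> 3 → 0000111111111 = 511
0x803 = 0100000000011
→ | → 0100111111111 = 2559
0x153A = 1010100111010
→ ^ → 1110011000101 = 7365
6 = 0000000000110
→ | → 1110011000111 = 7367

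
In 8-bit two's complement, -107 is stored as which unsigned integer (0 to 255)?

107 in 8 bits: 01101011
Invert: 10010100
Add 1:  10010101 = 149
(Check: 2^8 - 107 = 256 - 107 = 149.)

149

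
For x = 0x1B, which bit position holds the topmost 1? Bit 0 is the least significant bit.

4

0x1B = 11011
The topmost 1 is at position 4 (since 2^4 = 16 ≤ 27 < 32).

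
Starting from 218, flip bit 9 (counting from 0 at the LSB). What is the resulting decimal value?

x = 00011011010
bit 9 is currently 0; toggle it via x ^ (1 << 9) = x ^ 512
→ 01011011010 = 730

730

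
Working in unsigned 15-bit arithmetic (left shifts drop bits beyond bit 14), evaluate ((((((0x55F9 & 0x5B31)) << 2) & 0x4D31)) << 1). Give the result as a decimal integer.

2048

0x55F9 = 101010111111001
0x5B31 = 101101100110001
→ & → 101000100110001 = 20785
→ << 2 (mod 2^15) → 100010011000100 = 17604
0x4D31 = 100110100110001
→ & → 100010000000000 = 17408
→ << 1 (mod 2^15) → 000100000000000 = 2048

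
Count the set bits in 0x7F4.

8

0x7F4 = 11111110100
Count the 1s: 1 + 1 + 1 + 1 + 1 + 1 + 1 + 1 = 8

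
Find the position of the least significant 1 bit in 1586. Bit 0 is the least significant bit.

1586 = 11000110010
Trailing zeros: 1, so the lowest set bit is bit 1 (value 2).

1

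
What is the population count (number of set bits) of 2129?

4

2129 = 100001010001
Count the 1s: 1 + 1 + 1 + 1 = 4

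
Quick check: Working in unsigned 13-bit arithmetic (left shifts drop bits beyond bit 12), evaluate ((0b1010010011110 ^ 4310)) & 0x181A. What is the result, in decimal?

8

0b1010010011110 = 1010010011110
4310 = 1000011010110
→ ^ → 0010001001000 = 1096
0x181A = 1100000011010
→ & → 0000000001000 = 8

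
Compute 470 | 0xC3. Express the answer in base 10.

470 = 111010110
0xC3 = 011000011
 OR → 111010111 = 471

471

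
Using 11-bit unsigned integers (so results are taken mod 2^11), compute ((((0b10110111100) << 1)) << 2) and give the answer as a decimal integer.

0b10110111100 = 10110111100
→ << 1 (mod 2^11) → 01101111000 = 888
→ << 2 (mod 2^11) → 10111100000 = 1504

1504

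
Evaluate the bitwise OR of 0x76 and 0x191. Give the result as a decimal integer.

0x76 = 001110110
0x191 = 110010001
 OR → 111110111 = 503

503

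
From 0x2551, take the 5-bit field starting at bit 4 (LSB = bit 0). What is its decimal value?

21

v = 010010101010001
Shift right by 4: 01001010101
Mask low 5 bits: 10101 = 21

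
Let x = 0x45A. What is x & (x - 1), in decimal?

x = 10001011010 = 1114
x - 1 = 10001011001
AND   = 10001011000 = 1112
(x & (x - 1) clears the lowest set bit of x.)

1112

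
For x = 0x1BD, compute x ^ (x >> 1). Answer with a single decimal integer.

x = 110111101 = 445
x>>1 = 011011110
XOR  = 101100011 = 355
(x ^ (x >> 1) gives the standard binary-reflected Gray code of x.)

355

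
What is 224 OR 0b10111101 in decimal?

224 = 11100000
b = 10111101
 OR → 11111101 = 253

253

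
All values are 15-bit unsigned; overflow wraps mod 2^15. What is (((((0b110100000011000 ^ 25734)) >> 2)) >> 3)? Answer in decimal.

100

0b110100000011000 = 110100000011000
25734 = 110010010000110
→ ^ → 000110010011110 = 3230
→ >> 2 → 000001100100111 = 807
→ >> 3 → 000000001100100 = 100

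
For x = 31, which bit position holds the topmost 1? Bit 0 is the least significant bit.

4

31 = 11111
The topmost 1 is at position 4 (since 2^4 = 16 ≤ 31 < 32).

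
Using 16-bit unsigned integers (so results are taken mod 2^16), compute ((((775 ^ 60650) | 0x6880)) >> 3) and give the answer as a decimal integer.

7677

775 = 0000001100000111
60650 = 1110110011101010
→ ^ → 1110111111101101 = 61421
0x6880 = 0110100010000000
→ | → 1110111111101101 = 61421
→ >> 3 → 0001110111111101 = 7677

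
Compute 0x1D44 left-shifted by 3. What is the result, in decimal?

59936

0x1D44 = 0001110101000100
shift left by 3 → 1110101000100000 = 59936
(equivalently, 7492 × 2^3 = 7492 × 8)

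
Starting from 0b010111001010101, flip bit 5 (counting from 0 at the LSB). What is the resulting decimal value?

11893

x = 010111001010101
bit 5 is currently 0; toggle it via x ^ (1 << 5) = x ^ 32
→ 010111001110101 = 11893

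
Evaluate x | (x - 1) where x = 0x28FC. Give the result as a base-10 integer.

x = 10100011111100 = 10492
x - 1 = 10100011111011
OR    = 10100011111111 = 10495
(x | (x - 1) sets all bits below the lowest set bit.)

10495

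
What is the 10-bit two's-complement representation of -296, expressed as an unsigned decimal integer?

728

296 in 10 bits: 0100101000
Invert: 1011010111
Add 1:  1011011000 = 728
(Check: 2^10 - 296 = 1024 - 296 = 728.)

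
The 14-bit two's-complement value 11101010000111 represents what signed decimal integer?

-1401

pattern = 11101010000111 (MSB is 1 ⇒ negative)
Invert: 00010101111000, add 1 → 00010101111001 = 1401, so the value is -1401.
(Equivalently: 14983 - 2^14 = 14983 - 16384 = -1401.)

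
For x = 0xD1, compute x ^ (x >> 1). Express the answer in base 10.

x = 11010001 = 209
x>>1 = 01101000
XOR  = 10111001 = 185
(x ^ (x >> 1) gives the standard binary-reflected Gray code of x.)

185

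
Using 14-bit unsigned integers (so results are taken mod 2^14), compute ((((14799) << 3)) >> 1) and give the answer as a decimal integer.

1852

14799 = 11100111001111
→ << 3 (mod 2^14) → 00111001111000 = 3704
→ >> 1 → 00011100111100 = 1852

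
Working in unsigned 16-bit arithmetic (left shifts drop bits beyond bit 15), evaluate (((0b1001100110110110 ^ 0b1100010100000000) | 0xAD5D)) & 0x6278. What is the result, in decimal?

24696

0b1001100110110110 = 1001100110110110
0b1100010100000000 = 1100010100000000
→ ^ → 0101110010110110 = 23734
0xAD5D = 1010110101011101
→ | → 1111110111111111 = 65023
0x6278 = 0110001001111000
→ & → 0110000001111000 = 24696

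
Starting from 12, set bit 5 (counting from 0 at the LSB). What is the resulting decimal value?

44

x = 00001100
bit 5 is currently 0; set it via x | (1 << 5) = x | 32
→ 00101100 = 44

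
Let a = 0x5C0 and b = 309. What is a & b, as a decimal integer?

0x5C0 = 10111000000
309 = 00100110101
AND → 00100000000 = 256

256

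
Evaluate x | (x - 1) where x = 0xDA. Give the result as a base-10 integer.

219

x = 11011010 = 218
x - 1 = 11011001
OR    = 11011011 = 219
(x | (x - 1) sets all bits below the lowest set bit.)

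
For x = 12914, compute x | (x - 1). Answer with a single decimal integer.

x = 11001001110010 = 12914
x - 1 = 11001001110001
OR    = 11001001110011 = 12915
(x | (x - 1) sets all bits below the lowest set bit.)

12915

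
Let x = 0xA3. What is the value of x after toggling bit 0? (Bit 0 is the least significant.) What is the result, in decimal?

x = 010100011
bit 0 is currently 1; toggle it via x ^ (1 << 0) = x ^ 1
→ 010100010 = 162

162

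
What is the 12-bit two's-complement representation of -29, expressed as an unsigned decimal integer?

29 in 12 bits: 000000011101
Invert: 111111100010
Add 1:  111111100011 = 4067
(Check: 2^12 - 29 = 4096 - 29 = 4067.)

4067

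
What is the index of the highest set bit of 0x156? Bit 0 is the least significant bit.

0x156 = 101010110
The topmost 1 is at position 8 (since 2^8 = 256 ≤ 342 < 512).

8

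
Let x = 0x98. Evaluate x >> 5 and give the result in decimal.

0x98 = 10011000
shift right by 5 → 00000100 = 4
(equivalently, floor(152 / 32))

4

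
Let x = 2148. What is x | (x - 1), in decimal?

x = 100001100100 = 2148
x - 1 = 100001100011
OR    = 100001100111 = 2151
(x | (x - 1) sets all bits below the lowest set bit.)

2151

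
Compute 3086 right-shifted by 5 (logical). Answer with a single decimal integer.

96

3086 = 110000001110
shift right by 5 → 000001100000 = 96
(equivalently, floor(3086 / 32))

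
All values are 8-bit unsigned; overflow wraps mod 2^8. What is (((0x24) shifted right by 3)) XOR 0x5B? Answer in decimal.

95

0x24 = 00100100
→ shifted right by 3 → 00000100 = 4
0x5B = 01011011
→ XOR → 01011111 = 95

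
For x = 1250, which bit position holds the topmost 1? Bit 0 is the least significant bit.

10

1250 = 10011100010
The topmost 1 is at position 10 (since 2^10 = 1024 ≤ 1250 < 2048).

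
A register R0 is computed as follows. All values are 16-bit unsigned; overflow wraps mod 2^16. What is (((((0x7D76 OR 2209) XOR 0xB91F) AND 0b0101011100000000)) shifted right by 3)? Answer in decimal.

0x7D76 = 0111110101110110
2209 = 0000100010100001
→ OR → 0111110111110111 = 32247
0xB91F = 1011100100011111
→ XOR → 1100010011101000 = 50408
0b0101011100000000 = 0101011100000000
→ AND → 0100010000000000 = 17408
→ shifted right by 3 → 0000100010000000 = 2176

2176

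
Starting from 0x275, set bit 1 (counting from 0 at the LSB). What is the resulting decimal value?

631

x = 01001110101
bit 1 is currently 0; set it via x | (1 << 1) = x | 2
→ 01001110111 = 631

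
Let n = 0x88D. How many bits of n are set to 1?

0x88D = 100010001101
Count the 1s: 1 + 1 + 1 + 1 + 1 = 5

5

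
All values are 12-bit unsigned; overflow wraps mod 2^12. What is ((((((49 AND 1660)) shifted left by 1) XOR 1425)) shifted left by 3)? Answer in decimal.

3976

49 = 000000110001
1660 = 011001111100
→ AND → 000000110000 = 48
→ shifted left by 1 (mod 2^12) → 000001100000 = 96
1425 = 010110010001
→ XOR → 010111110001 = 1521
→ shifted left by 3 (mod 2^12) → 111110001000 = 3976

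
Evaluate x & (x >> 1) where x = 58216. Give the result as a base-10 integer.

24864

x = 1110001101101000 = 58216
x>>1 = 0111000110110100
AND  = 0110000100100000 = 24864
(x & (x >> 1) has a 1 wherever x has two consecutive 1 bits.)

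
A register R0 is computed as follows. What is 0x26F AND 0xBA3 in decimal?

547

0x26F = 001001101111
0xBA3 = 101110100011
AND → 001000100011 = 547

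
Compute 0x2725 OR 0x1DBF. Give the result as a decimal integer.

0x2725 = 10011100100101
0x1DBF = 01110110111111
 OR → 11111110111111 = 16319

16319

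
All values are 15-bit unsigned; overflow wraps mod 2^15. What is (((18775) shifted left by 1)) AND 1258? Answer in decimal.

18775 = 100100101010111
→ shifted left by 1 (mod 2^15) → 001001010101110 = 4782
1258 = 000010011101010
→ AND → 000000010101010 = 170

170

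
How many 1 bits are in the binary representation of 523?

4

523 = 1000001011
Count the 1s: 1 + 1 + 1 + 1 = 4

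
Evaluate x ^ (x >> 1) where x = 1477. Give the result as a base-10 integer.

1831

x = 10111000101 = 1477
x>>1 = 01011100010
XOR  = 11100100111 = 1831
(x ^ (x >> 1) gives the standard binary-reflected Gray code of x.)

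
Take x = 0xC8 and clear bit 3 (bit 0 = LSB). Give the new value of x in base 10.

x = 0011001000
bit 3 is currently 1; clear it via x & ~(1 << 3) = x & ~8
→ 0011000000 = 192

192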